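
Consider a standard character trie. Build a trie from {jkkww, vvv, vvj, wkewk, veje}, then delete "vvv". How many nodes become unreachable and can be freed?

1

A node on "vvv"'s path can go only if nothing else ends at it or branches off below it.
The suffix "v" (1 node) is used only by "vvv"; the node for "vv" still has the child "j", so pruning stops there.
Nodes removed: 1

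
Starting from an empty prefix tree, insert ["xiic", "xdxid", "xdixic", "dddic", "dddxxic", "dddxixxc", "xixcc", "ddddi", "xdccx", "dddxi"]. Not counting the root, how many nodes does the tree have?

33

Insert word by word; a character creates a node only if that edge doesn't already exist:
  "xiic" → 4 new (x, i, i, c)
  "xdxid" → prefix "x" already present; 4 new (d, x, i, d)
  "xdixic" → prefix "xd" already present; 4 new (i, x, i, c)
  "dddic" → 5 new (d, d, d, i, c)
  "dddxxic" → prefix "ddd" already present; 4 new (x, x, i, c)
  "dddxixxc" → prefix "dddx" already present; 4 new (i, x, x, c)
  "xixcc" → prefix "xi" already present; 3 new (x, c, c)
  "ddddi" → prefix "ddd" already present; 2 new (d, i)
  "xdccx" → prefix "xd" already present; 3 new (c, c, x)
  "dddxi" → prefix "dddxi" already present; 0 new (none)
Total nodes = 4 + 4 + 4 + 5 + 4 + 4 + 3 + 2 + 3 + 0 = 33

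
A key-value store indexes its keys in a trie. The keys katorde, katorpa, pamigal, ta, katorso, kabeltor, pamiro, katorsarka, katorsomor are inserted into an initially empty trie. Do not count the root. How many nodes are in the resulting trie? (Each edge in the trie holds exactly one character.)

Count nodes per top-level branch (shared prefixes stored once):
  'k'-branch (kabeltor, katorde, katorpa, katorsarka, katorso, katorsomor): 24 nodes
  'p'-branch (pamigal, pamiro): 9 nodes
  't'-branch (ta): 2 nodes
Sum: 35

35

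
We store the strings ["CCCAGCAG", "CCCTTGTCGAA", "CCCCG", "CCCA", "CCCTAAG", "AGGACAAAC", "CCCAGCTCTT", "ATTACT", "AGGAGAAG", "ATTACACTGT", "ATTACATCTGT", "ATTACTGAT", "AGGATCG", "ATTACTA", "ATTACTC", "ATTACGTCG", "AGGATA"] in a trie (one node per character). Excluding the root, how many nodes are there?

Trace insertions, counting only characters that open a new branch:
  "CCCAGCAG" → 8 new (C, C, C, A, G, C, A, G)
  "CCCTTGTCGAA" → prefix "CCC" already present; 8 new (T, T, G, T, C, G, A, A)
  "CCCCG" → prefix "CCC" already present; 2 new (C, G)
  "CCCA" → prefix "CCCA" already present; 0 new (none)
  "CCCTAAG" → prefix "CCCT" already present; 3 new (A, A, G)
  "AGGACAAAC" → 9 new (A, G, G, A, C, A, A, A, C)
  "CCCAGCTCTT" → prefix "CCCAGC" already present; 4 new (T, C, T, T)
  "ATTACT" → prefix "A" already present; 5 new (T, T, A, C, T)
  "AGGAGAAG" → prefix "AGGA" already present; 4 new (G, A, A, G)
  "ATTACACTGT" → prefix "ATTAC" already present; 5 new (A, C, T, G, T)
  "ATTACATCTGT" → prefix "ATTACA" already present; 5 new (T, C, T, G, T)
  "ATTACTGAT" → prefix "ATTACT" already present; 3 new (G, A, T)
  "AGGATCG" → prefix "AGGA" already present; 3 new (T, C, G)
  "ATTACTA" → prefix "ATTACT" already present; 1 new (A)
  "ATTACTC" → prefix "ATTACT" already present; 1 new (C)
  "ATTACGTCG" → prefix "ATTAC" already present; 4 new (G, T, C, G)
  "AGGATA" → prefix "AGGAT" already present; 1 new (A)
Total nodes = 8 + 8 + 2 + 0 + 3 + 9 + 4 + 5 + 4 + 5 + 5 + 3 + 3 + 1 + 1 + 4 + 1 = 66

66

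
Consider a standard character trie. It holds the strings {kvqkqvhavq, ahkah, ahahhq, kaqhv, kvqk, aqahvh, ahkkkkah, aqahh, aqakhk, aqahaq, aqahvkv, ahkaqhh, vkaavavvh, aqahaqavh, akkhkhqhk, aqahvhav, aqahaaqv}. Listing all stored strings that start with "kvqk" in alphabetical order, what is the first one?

Words with prefix "kvqk", in lexicographic order: "kvqk", "kvqkqvhavq"
Position 1: kvqk

kvqk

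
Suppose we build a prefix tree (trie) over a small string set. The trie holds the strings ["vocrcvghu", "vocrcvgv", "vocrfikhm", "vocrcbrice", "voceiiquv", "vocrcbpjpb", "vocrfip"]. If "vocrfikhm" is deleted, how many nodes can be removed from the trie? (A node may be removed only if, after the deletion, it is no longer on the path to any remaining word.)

After clearing the end-marker at "vocrfikhm", prune upward until reaching a node still needed by another word.
The suffix "khm" (3 nodes) is used only by "vocrfikhm"; the node for "vocrfi" still has the child "p", so pruning stops there.
Nodes removed: 3

3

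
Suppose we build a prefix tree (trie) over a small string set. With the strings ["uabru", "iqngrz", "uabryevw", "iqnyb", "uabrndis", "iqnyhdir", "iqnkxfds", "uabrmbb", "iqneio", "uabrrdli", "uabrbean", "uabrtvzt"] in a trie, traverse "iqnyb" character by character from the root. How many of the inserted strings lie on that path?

Check each prefix of "iqnyb" against the stored set — each match is an end-marker on the path.
Prefixes of the query that are stored words: "iqnyb"
Count: 1

1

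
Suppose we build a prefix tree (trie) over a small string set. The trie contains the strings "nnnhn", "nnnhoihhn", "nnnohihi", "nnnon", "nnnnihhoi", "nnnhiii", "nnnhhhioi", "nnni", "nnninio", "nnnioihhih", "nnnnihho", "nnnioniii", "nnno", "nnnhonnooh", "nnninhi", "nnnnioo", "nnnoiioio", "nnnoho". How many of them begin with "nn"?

Traverse to the node for "nn", then collect every word in that subtree.
Matches: "nnnhhhioi", "nnnhiii", "nnnhn", "nnnhoihhn", "nnnhonnooh", "nnni", "nnninhi", "nnninio", "nnnioihhih", "nnnioniii", "nnnnihho", "nnnnihhoi", "nnnnioo", "nnno", "nnnohihi", "nnnoho", "nnnoiioio", "nnnon"
Count: 18

18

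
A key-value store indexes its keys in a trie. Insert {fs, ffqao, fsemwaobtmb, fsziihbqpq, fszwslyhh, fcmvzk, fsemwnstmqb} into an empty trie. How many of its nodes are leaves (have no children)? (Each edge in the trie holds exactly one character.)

A leaf is a node with no children — equivalently, the end of a word that is not a proper prefix of any other stored word.
Those words: "fcmvzk", "ffqao", "fsemwaobtmb", "fsemwnstmqb", "fsziihbqpq", "fszwslyhh"
Leaf count: 6

6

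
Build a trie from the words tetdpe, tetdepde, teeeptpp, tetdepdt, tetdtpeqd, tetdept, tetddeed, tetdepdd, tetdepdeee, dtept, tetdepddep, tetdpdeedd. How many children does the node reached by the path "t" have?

Walk "t" from the root, arriving at one node.
Characters that immediately follow "t" among the stored strings: {e}.
That node has 1 child edge.

1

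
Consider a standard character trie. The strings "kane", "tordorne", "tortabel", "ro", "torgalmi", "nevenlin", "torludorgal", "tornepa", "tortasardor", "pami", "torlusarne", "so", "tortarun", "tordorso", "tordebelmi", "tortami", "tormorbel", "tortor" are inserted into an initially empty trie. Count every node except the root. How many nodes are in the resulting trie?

82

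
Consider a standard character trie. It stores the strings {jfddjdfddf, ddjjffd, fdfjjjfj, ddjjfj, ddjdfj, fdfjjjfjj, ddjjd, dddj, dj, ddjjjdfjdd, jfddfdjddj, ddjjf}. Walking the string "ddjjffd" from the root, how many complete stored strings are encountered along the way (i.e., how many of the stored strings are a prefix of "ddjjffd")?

2

Traverse "ddjjffd" character by character; count nodes along the way that are marked as word ends.
Prefixes of the query that are stored words: "ddjjf", "ddjjffd"
Count: 2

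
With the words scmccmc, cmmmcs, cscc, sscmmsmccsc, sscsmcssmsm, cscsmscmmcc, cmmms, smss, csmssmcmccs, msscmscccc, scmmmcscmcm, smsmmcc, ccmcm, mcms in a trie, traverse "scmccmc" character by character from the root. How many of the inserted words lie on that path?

1

Walk "scmccmc" from the root; an end-of-word marker is hit whenever a stored word is a prefix of "scmccmc".
Prefixes of the query that are stored words: "scmccmc"
Count: 1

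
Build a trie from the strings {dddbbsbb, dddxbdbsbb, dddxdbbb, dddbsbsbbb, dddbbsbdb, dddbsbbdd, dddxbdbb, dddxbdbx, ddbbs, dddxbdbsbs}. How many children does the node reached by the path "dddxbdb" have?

3

The children of the "dddxbdb" node are the distinct next characters among strings starting with "dddxbdb".
Characters that immediately follow "dddxbdb" among the stored strings: {b, s, x}.
That node has 3 child edges.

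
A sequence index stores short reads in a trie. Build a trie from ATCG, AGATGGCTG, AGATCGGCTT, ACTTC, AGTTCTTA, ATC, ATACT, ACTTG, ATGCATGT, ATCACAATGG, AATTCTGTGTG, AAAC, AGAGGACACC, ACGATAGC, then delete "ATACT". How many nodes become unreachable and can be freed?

Walk "ATACT" from the leaf back toward the root, removing each node that no remaining word uses.
The suffix "ACT" (3 nodes) is used only by "ATACT"; the node for "AT" still has the child "C", so pruning stops there.
Nodes removed: 3

3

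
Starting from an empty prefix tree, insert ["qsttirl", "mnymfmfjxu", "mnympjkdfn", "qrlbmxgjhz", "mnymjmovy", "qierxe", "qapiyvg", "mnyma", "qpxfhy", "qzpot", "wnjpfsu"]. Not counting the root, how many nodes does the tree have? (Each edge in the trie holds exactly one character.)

65

Count nodes per top-level branch (shared prefixes stored once):
  'm'-branch (mnyma, mnymfmfjxu, mnymjmovy, mnympjkdfn): 22 nodes
  'q'-branch (qapiyvg, qierxe, qpxfhy, qrlbmxgjhz, qsttirl, qzpot): 36 nodes
  'w'-branch (wnjpfsu): 7 nodes
Sum: 65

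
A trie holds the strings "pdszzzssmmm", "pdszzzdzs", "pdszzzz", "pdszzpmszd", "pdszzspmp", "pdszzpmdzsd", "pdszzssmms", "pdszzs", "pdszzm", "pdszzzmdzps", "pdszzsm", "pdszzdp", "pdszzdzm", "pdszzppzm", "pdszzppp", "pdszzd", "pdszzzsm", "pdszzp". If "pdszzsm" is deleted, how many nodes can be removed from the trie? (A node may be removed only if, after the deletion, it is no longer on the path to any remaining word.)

A node on "pdszzsm"'s path can go only if nothing else ends at it or branches off below it.
The suffix "m" (1 node) is used only by "pdszzsm"; the node for "pdszzs" still has the child "p", so pruning stops there.
Nodes removed: 1

1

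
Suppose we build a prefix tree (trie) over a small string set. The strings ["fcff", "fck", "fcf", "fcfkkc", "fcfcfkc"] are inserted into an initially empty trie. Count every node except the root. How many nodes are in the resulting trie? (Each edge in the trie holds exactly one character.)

12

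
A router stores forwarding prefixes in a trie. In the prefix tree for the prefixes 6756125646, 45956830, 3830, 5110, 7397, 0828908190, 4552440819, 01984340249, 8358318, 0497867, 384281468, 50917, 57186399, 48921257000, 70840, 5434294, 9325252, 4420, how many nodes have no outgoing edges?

18

Leaves are exactly the stored words that no other stored word extends.
Those words: "01984340249", "0497867", "0828908190", "3830", "384281468", "4420", "4552440819", "45956830", "48921257000", "50917", "5110", "5434294", "57186399", "6756125646", "70840", "7397", "8358318", "9325252"
Leaf count: 18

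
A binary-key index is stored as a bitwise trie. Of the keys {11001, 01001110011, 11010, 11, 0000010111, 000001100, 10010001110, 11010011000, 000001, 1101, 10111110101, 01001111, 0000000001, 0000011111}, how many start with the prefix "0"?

Traverse to the node for "0", then collect every word in that subtree.
Matches: "0000000001", "000001", "0000010111", "000001100", "0000011111", "01001110011", "01001111"
Count: 7

7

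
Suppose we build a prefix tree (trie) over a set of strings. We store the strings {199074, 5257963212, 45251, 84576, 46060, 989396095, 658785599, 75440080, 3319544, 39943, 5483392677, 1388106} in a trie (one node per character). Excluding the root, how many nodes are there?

82

Insert word by word; a character creates a node only if that edge doesn't already exist:
  "199074" → 6 new (1, 9, 9, 0, 7, 4)
  "5257963212" → 10 new (5, 2, 5, 7, 9, 6, 3, 2, 1, 2)
  "45251" → 5 new (4, 5, 2, 5, 1)
  "84576" → 5 new (8, 4, 5, 7, 6)
  "46060" → prefix "4" already present; 4 new (6, 0, 6, 0)
  "989396095" → 9 new (9, 8, 9, 3, 9, 6, 0, 9, 5)
  "658785599" → 9 new (6, 5, 8, 7, 8, 5, 5, 9, 9)
  "75440080" → 8 new (7, 5, 4, 4, 0, 0, 8, 0)
  "3319544" → 7 new (3, 3, 1, 9, 5, 4, 4)
  "39943" → prefix "3" already present; 4 new (9, 9, 4, 3)
  "5483392677" → prefix "5" already present; 9 new (4, 8, 3, 3, 9, 2, 6, 7, 7)
  "1388106" → prefix "1" already present; 6 new (3, 8, 8, 1, 0, 6)
Total nodes = 6 + 10 + 5 + 5 + 4 + 9 + 9 + 8 + 7 + 4 + 9 + 6 = 82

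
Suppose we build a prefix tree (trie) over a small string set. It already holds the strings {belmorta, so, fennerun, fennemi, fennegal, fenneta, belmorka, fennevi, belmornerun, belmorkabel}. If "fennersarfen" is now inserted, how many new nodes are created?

"fenner" is already a path in the trie; the remaining "sarfen" must be added.
So 12 − 6 = 6 new nodes.

6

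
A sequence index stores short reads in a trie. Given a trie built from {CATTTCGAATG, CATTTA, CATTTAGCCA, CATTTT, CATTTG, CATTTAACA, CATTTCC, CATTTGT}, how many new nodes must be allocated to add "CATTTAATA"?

Walking "CATTTAATA" from the root, the first 7 characters ("CATTTAA") follow existing edges; "T" is the first miss.
So 9 − 7 = 2 new nodes.

2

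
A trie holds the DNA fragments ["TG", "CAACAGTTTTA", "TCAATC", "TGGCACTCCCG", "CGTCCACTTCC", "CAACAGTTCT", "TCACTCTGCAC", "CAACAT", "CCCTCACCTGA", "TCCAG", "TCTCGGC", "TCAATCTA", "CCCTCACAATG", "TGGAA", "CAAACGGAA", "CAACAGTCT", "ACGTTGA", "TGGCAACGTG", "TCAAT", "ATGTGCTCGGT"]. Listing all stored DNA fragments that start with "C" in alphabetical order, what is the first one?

Filter for "C…" and sort: "CAAACGGAA", "CAACAGTCT", "CAACAGTTCT", "CAACAGTTTTA", "CAACAT", "CCCTCACAATG", "CCCTCACCTGA", "CGTCCACTTCC"
Position 1: CAAACGGAA

CAAACGGAA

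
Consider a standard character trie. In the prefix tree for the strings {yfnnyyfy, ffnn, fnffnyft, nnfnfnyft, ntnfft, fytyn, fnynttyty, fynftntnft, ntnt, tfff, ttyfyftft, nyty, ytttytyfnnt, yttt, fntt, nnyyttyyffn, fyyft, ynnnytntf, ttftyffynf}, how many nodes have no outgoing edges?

18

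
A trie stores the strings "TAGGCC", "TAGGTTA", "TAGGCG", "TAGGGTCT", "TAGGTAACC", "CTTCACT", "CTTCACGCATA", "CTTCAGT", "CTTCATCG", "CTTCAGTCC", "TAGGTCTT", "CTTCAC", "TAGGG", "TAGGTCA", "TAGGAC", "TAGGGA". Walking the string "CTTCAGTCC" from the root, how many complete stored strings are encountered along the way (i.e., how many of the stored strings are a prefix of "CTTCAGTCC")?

2

Traverse "CTTCAGTCC" character by character; count nodes along the way that are marked as word ends.
Prefixes of the query that are stored words: "CTTCAGT", "CTTCAGTCC"
Count: 2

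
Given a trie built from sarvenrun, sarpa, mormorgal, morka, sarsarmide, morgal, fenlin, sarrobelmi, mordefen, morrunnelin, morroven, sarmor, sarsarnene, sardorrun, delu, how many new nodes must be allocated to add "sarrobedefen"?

5

Walking "sarrobedefen" from the root, the first 7 characters ("sarrobe") follow existing edges; "d" is the first miss.
Each of the 5 remaining characters creates one node.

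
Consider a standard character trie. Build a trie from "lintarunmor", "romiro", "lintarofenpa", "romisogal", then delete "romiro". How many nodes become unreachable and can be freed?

A node on "romiro"'s path can go only if nothing else ends at it or branches off below it.
The suffix "ro" (2 nodes) is used only by "romiro"; the node for "romi" still has the child "s", so pruning stops there.
Nodes removed: 2

2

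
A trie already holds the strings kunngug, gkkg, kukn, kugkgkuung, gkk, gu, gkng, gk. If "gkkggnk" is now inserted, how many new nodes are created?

"gkkg" is already a path in the trie; the remaining "gnk" must be added.
So 7 − 4 = 3 new nodes.

3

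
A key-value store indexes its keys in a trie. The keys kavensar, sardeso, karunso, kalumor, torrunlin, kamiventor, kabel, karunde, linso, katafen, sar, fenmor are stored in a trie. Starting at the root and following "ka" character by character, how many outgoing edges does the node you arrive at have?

The children of the "ka" node are the distinct next characters among strings starting with "ka".
Distinct next characters after "ka": b, l, m, r, t, v.
That node has 6 child edges.

6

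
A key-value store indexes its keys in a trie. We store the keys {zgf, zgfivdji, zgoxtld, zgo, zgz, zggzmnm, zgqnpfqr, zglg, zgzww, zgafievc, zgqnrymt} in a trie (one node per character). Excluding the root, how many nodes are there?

39

Trie structure (* marks end of a word):
(root)
└─ z
   └─ g
      ├─ a
      │  └─ f
      │     └─ i
      │        └─ e
      │           └─ v
      │              └─ c *
      ├─ f *
      │  └─ i
      │     └─ v
      │        └─ d
      │           └─ j
      │              └─ i *
      ├─ g
      │  └─ z
      │     └─ m
      │        └─ n
      │           └─ m *
      ├─ l
      │  └─ g *
      ├─ o *
      │  └─ x
      │     └─ t
      │        └─ l
      │           └─ d *
      ├─ q
      │  └─ n
      │     ├─ p
      │     │  └─ f
      │     │     └─ q
      │     │        └─ r *
      │     └─ r
      │        └─ y
      │           └─ m
      │              └─ t *
      └─ z *
         └─ w
            └─ w *
Counting every labelled node above: 39.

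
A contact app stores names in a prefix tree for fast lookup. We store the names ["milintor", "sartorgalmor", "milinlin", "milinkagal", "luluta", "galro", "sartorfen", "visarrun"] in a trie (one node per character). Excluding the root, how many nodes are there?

Count nodes per top-level branch (shared prefixes stored once):
  'g'-branch (galro): 5 nodes
  'l'-branch (luluta): 6 nodes
  'm'-branch (milinkagal, milinlin, milintor): 16 nodes
  's'-branch (sartorfen, sartorgalmor): 15 nodes
  'v'-branch (visarrun): 8 nodes
Sum: 50

50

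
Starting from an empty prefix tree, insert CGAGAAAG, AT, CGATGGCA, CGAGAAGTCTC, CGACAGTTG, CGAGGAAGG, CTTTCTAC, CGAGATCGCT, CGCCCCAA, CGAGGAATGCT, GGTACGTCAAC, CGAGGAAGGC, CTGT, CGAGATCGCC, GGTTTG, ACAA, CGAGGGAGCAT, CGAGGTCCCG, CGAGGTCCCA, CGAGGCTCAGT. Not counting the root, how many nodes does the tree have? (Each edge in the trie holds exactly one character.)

Count nodes per top-level branch (shared prefixes stored once):
  'A'-branch (ACAA, AT): 5 nodes
  'C'-branch (CGACAGTTG, CGAGAAAG, CGAGAAGTCTC, CGAGATCGCC, CGAGATCGCT, CGAGGAAGG, CGAGGAAGGC, CGAGGAATGCT, CGAGGCTCAGT, CGAGGGAGCAT, CGAGGTCCCA, CGAGGTCCCG, CGATGGCA, CGCCCCAA, CTGT, CTTTCTAC): 73 nodes
  'G'-branch (GGTACGTCAAC, GGTTTG): 14 nodes
Sum: 92

92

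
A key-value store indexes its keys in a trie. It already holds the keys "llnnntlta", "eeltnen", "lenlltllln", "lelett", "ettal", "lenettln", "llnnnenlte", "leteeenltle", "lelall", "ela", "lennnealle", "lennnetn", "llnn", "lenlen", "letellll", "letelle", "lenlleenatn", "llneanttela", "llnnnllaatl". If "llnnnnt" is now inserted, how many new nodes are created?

2

The longest prefix of "llnnnnt" already in the trie is "llnnn" (length 5).
Each of the 2 remaining characters creates one node.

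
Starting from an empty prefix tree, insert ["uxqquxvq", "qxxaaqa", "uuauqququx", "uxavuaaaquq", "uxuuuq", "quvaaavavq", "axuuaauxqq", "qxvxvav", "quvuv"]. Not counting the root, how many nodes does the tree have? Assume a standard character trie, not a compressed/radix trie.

63

Count nodes per top-level branch (shared prefixes stored once):
  'a'-branch (axuuaauxqq): 10 nodes
  'q'-branch (quvaaavavq, quvuv, qxvxvav, qxxaaqa): 23 nodes
  'u'-branch (uuauqququx, uxavuaaaquq, uxqquxvq, uxuuuq): 30 nodes
Sum: 63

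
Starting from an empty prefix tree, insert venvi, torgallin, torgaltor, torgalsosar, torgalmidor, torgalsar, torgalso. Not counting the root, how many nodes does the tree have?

29

Trie structure (* marks end of a word):
(root)
├─ t
│  └─ o
│     └─ r
│        └─ g
│           └─ a
│              └─ l
│                 ├─ l
│                 │  └─ i
│                 │     └─ n *
│                 ├─ m
│                 │  └─ i
│                 │     └─ d
│                 │        └─ o
│                 │           └─ r *
│                 ├─ s
│                 │  ├─ a
│                 │  │  └─ r *
│                 │  └─ o *
│                 │     └─ s
│                 │        └─ a
│                 │           └─ r *
│                 └─ t
│                    └─ o
│                       └─ r *
└─ v
   └─ e
      └─ n
         └─ v
            └─ i *
Counting every labelled node above: 29.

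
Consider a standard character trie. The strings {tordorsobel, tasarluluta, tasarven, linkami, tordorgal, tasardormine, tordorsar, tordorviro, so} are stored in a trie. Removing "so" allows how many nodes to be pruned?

A node on "so"'s path can go only if nothing else ends at it or branches off below it.
No other word shares any prefix with "so", so all 2 of its nodes go.
Nodes removed: 2

2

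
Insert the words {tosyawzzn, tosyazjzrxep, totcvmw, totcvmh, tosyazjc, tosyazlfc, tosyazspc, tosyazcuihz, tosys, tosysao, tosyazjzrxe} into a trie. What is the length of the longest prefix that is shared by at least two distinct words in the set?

11

The deepest shared node is where two words last agree before diverging.
"tosyazjzrxe" and "tosyazjzrxep" agree on "tosyazjzrxe" (11 characters) before diverging; nothing deeper is shared.
Longest shared-prefix length: 11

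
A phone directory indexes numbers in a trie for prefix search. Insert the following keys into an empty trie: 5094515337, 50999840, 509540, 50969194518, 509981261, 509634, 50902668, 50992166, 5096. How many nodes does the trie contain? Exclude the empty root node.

Count nodes per top-level branch (shared prefixes stored once):
  '5'-branch (50902668, 5094515337, 509540, 5096, 509634, 50969194518, 50992166, 509981261, 50999840): 42 nodes
Sum: 42

42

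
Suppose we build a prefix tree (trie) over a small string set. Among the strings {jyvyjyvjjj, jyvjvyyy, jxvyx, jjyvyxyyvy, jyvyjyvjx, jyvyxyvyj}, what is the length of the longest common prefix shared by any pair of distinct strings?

Look for the deepest trie node that still has at least two words in its subtree.
"jyvyjyvjjj" and "jyvyjyvjx" agree on "jyvyjyvj" (8 characters) before diverging; nothing deeper is shared.
Longest shared-prefix length: 8

8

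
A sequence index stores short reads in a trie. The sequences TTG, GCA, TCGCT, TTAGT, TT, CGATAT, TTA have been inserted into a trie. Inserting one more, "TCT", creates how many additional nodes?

"TC" is already a path in the trie; the remaining "T" must be added.
Each of the 1 remaining characters creates one node.

1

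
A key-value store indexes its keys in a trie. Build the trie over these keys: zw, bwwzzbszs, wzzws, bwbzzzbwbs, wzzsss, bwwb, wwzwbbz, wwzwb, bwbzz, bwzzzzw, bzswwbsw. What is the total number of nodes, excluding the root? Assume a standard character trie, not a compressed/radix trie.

46

Count nodes per top-level branch (shared prefixes stored once):
  'b'-branch (bwbzz, bwbzzzbwbs, bwwb, bwwzzbszs, bwzzzzw, bzswwbsw): 30 nodes
  'w'-branch (wwzwb, wwzwbbz, wzzsss, wzzws): 14 nodes
  'z'-branch (zw): 2 nodes
Sum: 46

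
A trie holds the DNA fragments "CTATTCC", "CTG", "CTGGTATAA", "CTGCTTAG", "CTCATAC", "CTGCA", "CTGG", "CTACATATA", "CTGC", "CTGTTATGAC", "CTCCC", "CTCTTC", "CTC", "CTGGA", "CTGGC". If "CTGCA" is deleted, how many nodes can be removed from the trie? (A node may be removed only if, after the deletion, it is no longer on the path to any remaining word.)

1

After clearing the end-marker at "CTGCA", prune upward until reaching a node still needed by another word.
The suffix "A" (1 node) is used only by "CTGCA"; the node for "CTGC" still has the child "T", so pruning stops there.
Nodes removed: 1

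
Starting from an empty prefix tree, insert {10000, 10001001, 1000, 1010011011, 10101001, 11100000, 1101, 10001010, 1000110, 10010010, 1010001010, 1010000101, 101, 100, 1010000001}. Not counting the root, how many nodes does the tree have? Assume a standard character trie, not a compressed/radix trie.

51

Insert word by word; a character creates a node only if that edge doesn't already exist:
  "10000" → 5 new (1, 0, 0, 0, 0)
  "10001001" → prefix "1000" already present; 4 new (1, 0, 0, 1)
  "1000" → prefix "1000" already present; 0 new (none)
  "1010011011" → prefix "10" already present; 8 new (1, 0, 0, 1, 1, 0, 1, 1)
  "10101001" → prefix "1010" already present; 4 new (1, 0, 0, 1)
  "11100000" → prefix "1" already present; 7 new (1, 1, 0, 0, 0, 0, 0)
  "1101" → prefix "11" already present; 2 new (0, 1)
  "10001010" → prefix "100010" already present; 2 new (1, 0)
  "1000110" → prefix "10001" already present; 2 new (1, 0)
  "10010010" → prefix "100" already present; 5 new (1, 0, 0, 1, 0)
  "1010001010" → prefix "10100" already present; 5 new (0, 1, 0, 1, 0)
  "1010000101" → prefix "101000" already present; 4 new (0, 1, 0, 1)
  "101" → prefix "101" already present; 0 new (none)
  "100" → prefix "100" already present; 0 new (none)
  "1010000001" → prefix "1010000" already present; 3 new (0, 0, 1)
Total nodes = 5 + 4 + 0 + 8 + 4 + 7 + 2 + 2 + 2 + 5 + 5 + 4 + 0 + 0 + 3 = 51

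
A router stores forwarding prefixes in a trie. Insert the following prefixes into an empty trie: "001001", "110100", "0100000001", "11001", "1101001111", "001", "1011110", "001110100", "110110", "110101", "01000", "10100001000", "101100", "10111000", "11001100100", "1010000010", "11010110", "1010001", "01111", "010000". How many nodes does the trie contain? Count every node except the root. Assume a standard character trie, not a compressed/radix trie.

Trace insertions, counting only characters that open a new branch:
  "001001" → 6 new (0, 0, 1, 0, 0, 1)
  "110100" → 6 new (1, 1, 0, 1, 0, 0)
  "0100000001" → prefix "0" already present; 9 new (1, 0, 0, 0, 0, 0, 0, 0, 1)
  "11001" → prefix "110" already present; 2 new (0, 1)
  "1101001111" → prefix "110100" already present; 4 new (1, 1, 1, 1)
  "001" → prefix "001" already present; 0 new (none)
  "1011110" → prefix "1" already present; 6 new (0, 1, 1, 1, 1, 0)
  "001110100" → prefix "001" already present; 6 new (1, 1, 0, 1, 0, 0)
  "110110" → prefix "1101" already present; 2 new (1, 0)
  "110101" → prefix "11010" already present; 1 new (1)
  "01000" → prefix "01000" already present; 0 new (none)
  "10100001000" → prefix "101" already present; 8 new (0, 0, 0, 0, 1, 0, 0, 0)
  "101100" → prefix "1011" already present; 2 new (0, 0)
  "10111000" → prefix "10111" already present; 3 new (0, 0, 0)
  "11001100100" → prefix "11001" already present; 6 new (1, 0, 0, 1, 0, 0)
  "1010000010" → prefix "1010000" already present; 3 new (0, 1, 0)
  "11010110" → prefix "110101" already present; 2 new (1, 0)
  "1010001" → prefix "101000" already present; 1 new (1)
  "01111" → prefix "01" already present; 3 new (1, 1, 1)
  "010000" → prefix "010000" already present; 0 new (none)
Total nodes = 6 + 6 + 9 + 2 + 4 + 0 + 6 + 6 + 2 + 1 + 0 + 8 + 2 + 3 + 6 + 3 + 2 + 1 + 3 + 0 = 70

70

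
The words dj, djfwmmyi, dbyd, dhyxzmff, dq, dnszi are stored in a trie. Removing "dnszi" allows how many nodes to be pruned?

A node on "dnszi"'s path can go only if nothing else ends at it or branches off below it.
The suffix "nszi" (4 nodes) is used only by "dnszi"; the node for "d" still has the child "j", so pruning stops there.
Nodes removed: 4

4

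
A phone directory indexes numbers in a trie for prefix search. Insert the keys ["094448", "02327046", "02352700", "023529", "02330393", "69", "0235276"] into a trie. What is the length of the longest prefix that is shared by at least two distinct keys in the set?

6

Look for the deepest trie node that still has at least two words in its subtree.
"02352700" and "0235276" agree on "023527" (6 characters) before diverging; nothing deeper is shared.
Longest shared-prefix length: 6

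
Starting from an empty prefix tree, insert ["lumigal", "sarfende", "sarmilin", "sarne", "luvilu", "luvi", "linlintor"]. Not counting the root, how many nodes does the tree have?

Insert word by word; a character creates a node only if that edge doesn't already exist:
  "lumigal" → 7 new (l, u, m, i, g, a, l)
  "sarfende" → 8 new (s, a, r, f, e, n, d, e)
  "sarmilin" → prefix "sar" already present; 5 new (m, i, l, i, n)
  "sarne" → prefix "sar" already present; 2 new (n, e)
  "luvilu" → prefix "lu" already present; 4 new (v, i, l, u)
  "luvi" → prefix "luvi" already present; 0 new (none)
  "linlintor" → prefix "l" already present; 8 new (i, n, l, i, n, t, o, r)
Total nodes = 7 + 8 + 5 + 2 + 4 + 0 + 8 = 34

34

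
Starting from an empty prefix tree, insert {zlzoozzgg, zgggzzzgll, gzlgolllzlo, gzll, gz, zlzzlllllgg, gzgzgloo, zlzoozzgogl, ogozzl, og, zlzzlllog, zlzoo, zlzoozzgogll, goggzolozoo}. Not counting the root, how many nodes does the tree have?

66

Insert word by word; a character creates a node only if that edge doesn't already exist:
  "zlzoozzgg" → 9 new (z, l, z, o, o, z, z, g, g)
  "zgggzzzgll" → prefix "z" already present; 9 new (g, g, g, z, z, z, g, l, l)
  "gzlgolllzlo" → 11 new (g, z, l, g, o, l, l, l, z, l, o)
  "gzll" → prefix "gzl" already present; 1 new (l)
  "gz" → prefix "gz" already present; 0 new (none)
  "zlzzlllllgg" → prefix "zlz" already present; 8 new (z, l, l, l, l, l, g, g)
  "gzgzgloo" → prefix "gz" already present; 6 new (g, z, g, l, o, o)
  "zlzoozzgogl" → prefix "zlzoozzg" already present; 3 new (o, g, l)
  "ogozzl" → 6 new (o, g, o, z, z, l)
  "og" → prefix "og" already present; 0 new (none)
  "zlzzlllog" → prefix "zlzzlll" already present; 2 new (o, g)
  "zlzoo" → prefix "zlzoo" already present; 0 new (none)
  "zlzoozzgogll" → prefix "zlzoozzgogl" already present; 1 new (l)
  "goggzolozoo" → prefix "g" already present; 10 new (o, g, g, z, o, l, o, z, o, o)
Total nodes = 9 + 9 + 11 + 1 + 0 + 8 + 6 + 3 + 6 + 0 + 2 + 0 + 1 + 10 = 66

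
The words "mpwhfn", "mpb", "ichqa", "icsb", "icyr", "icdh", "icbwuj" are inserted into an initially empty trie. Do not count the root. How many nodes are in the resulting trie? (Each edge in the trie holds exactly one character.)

Trace insertions, counting only characters that open a new branch:
  "mpwhfn" → 6 new (m, p, w, h, f, n)
  "mpb" → prefix "mp" already present; 1 new (b)
  "ichqa" → 5 new (i, c, h, q, a)
  "icsb" → prefix "ic" already present; 2 new (s, b)
  "icyr" → prefix "ic" already present; 2 new (y, r)
  "icdh" → prefix "ic" already present; 2 new (d, h)
  "icbwuj" → prefix "ic" already present; 4 new (b, w, u, j)
Total nodes = 6 + 1 + 5 + 2 + 2 + 2 + 4 = 22

22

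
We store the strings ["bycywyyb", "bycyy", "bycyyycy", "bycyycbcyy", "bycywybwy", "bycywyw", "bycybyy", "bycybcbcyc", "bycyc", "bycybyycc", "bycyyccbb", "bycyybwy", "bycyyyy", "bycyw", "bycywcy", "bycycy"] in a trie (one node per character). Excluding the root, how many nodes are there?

Count nodes per top-level branch (shared prefixes stored once):
  'b'-branch (bycybcbcyc, bycybyy, bycybyycc, bycyc, bycycy, bycyw, bycywcy, bycywybwy, bycywyw, bycywyyb, bycyy, bycyybwy, bycyycbcyy, bycyyccbb, bycyyycy, bycyyyy): 42 nodes
Sum: 42

42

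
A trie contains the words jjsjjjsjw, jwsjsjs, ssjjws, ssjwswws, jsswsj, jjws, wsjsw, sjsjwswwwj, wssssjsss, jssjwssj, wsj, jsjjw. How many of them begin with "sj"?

1

Walk to "sj"; the words in its subtree are exactly those with that prefix.
Words under "sj": sjsjwswwwj
Count: 1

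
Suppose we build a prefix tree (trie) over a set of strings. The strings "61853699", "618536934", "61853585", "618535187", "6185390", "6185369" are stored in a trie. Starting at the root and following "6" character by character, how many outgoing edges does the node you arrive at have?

1

Follow the path "6" to its node, then look at its outgoing edges.
Distinct next characters after "6": 1.
That node has 1 child edge.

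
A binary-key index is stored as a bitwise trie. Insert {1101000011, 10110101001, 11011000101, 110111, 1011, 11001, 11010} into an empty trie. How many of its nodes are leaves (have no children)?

5

Leaves are exactly the stored words that no other stored word extends.
Those words: "10110101001", "11001", "1101000011", "11011000101", "110111"
Leaf count: 5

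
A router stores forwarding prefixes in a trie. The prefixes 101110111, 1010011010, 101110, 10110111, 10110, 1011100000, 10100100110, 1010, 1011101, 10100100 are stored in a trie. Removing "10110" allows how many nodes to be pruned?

A node on "10110"'s path can go only if nothing else ends at it or branches off below it.
Every node on "10110" is still needed (e.g. by "10110111"), so nothing is freed.
Nodes removed: 0

0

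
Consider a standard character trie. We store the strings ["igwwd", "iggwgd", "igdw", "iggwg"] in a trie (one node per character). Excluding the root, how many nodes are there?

Insert word by word; a character creates a node only if that edge doesn't already exist:
  "igwwd" → 5 new (i, g, w, w, d)
  "iggwgd" → prefix "ig" already present; 4 new (g, w, g, d)
  "igdw" → prefix "ig" already present; 2 new (d, w)
  "iggwg" → prefix "iggwg" already present; 0 new (none)
Total nodes = 5 + 4 + 2 + 0 = 11

11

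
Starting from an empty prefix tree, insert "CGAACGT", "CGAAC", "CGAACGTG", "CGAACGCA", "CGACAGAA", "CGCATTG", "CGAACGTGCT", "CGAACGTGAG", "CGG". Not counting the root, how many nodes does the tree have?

25

Trie structure (* marks end of a word):
(root)
└─ C
   └─ G
      ├─ A
      │  ├─ A
      │  │  └─ C *
      │  │     └─ G
      │  │        ├─ C
      │  │        │  └─ A *
      │  │        └─ T *
      │  │           └─ G *
      │  │              ├─ A
      │  │              │  └─ G *
      │  │              └─ C
      │  │                 └─ T *
      │  └─ C
      │     └─ A
      │        └─ G
      │           └─ A
      │              └─ A *
      ├─ C
      │  └─ A
      │     └─ T
      │        └─ T
      │           └─ G *
      └─ G *
Counting every labelled node above: 25.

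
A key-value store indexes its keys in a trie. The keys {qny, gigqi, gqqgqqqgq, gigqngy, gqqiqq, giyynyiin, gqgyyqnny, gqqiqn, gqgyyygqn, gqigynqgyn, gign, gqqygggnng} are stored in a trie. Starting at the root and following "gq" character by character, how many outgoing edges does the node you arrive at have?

Follow the path "gq" to its node, then look at its outgoing edges.
Distinct next characters after "gq": g, i, q.
That node has 3 child edges.

3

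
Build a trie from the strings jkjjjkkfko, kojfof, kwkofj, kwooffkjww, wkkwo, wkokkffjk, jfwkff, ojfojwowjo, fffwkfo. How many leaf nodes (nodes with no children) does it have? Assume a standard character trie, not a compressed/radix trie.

A leaf is a node with no children — equivalently, the end of a word that is not a proper prefix of any other stored word.
Those words: "fffwkfo", "jfwkff", "jkjjjkkfko", "kojfof", "kwkofj", "kwooffkjww", "ojfojwowjo", "wkkwo", "wkokkffjk"
Leaf count: 9

9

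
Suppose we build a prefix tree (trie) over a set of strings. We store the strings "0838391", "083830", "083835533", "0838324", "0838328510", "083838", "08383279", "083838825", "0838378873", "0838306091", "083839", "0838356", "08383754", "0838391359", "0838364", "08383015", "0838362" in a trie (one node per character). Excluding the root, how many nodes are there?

Count nodes per top-level branch (shared prefixes stored once):
  '0'-branch (083830, 08383015, 0838306091, 0838324, 08383279, 0838328510, 083835533, 0838356, 0838362, 0838364, 08383754, 0838378873, 083838, 083838825, 083839, 0838391, 0838391359): 44 nodes
Sum: 44

44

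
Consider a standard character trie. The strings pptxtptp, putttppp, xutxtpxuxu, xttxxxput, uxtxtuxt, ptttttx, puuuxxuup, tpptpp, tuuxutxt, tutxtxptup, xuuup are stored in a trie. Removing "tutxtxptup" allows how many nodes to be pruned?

Walk "tutxtxptup" from the leaf back toward the root, removing each node that no remaining word uses.
The suffix "txtxptup" (8 nodes) is used only by "tutxtxptup"; the node for "tu" still has the child "u", so pruning stops there.
Nodes removed: 8

8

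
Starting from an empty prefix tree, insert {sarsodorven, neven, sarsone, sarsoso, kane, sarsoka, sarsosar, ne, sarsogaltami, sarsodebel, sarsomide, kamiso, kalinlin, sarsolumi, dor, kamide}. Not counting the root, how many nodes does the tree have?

Count nodes per top-level branch (shared prefixes stored once):
  'd'-branch (dor): 3 nodes
  'k'-branch (kalinlin, kamide, kamiso, kane): 16 nodes
  'n'-branch (ne, neven): 5 nodes
  's'-branch (sarsodebel, sarsodorven, sarsogaltami, sarsoka, sarsolumi, sarsomide, sarsone, sarsosar, sarsoso): 38 nodes
Sum: 62

62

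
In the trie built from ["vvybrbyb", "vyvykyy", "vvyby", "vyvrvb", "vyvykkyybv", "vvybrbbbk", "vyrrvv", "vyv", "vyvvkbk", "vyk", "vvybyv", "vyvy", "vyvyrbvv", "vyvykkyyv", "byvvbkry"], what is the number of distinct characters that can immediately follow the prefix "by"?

1

Walk "by" from the root, arriving at one node.
Characters that immediately follow "by" among the stored strings: {v}.
That node has 1 child edge.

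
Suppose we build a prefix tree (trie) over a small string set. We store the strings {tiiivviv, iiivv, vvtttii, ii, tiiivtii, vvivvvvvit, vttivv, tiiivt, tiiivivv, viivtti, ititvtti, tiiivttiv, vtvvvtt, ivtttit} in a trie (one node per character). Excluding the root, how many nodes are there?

For each word, the new-node count is its length minus the longest prefix already in the trie:
  "tiiivviv" → 8 new (t, i, i, i, v, v, i, v)
  "iiivv" → 5 new (i, i, i, v, v)
  "vvtttii" → 7 new (v, v, t, t, t, i, i)
  "ii" → prefix "ii" already present; 0 new (none)
  "tiiivtii" → prefix "tiiiv" already present; 3 new (t, i, i)
  "vvivvvvvit" → prefix "vv" already present; 8 new (i, v, v, v, v, v, i, t)
  "vttivv" → prefix "v" already present; 5 new (t, t, i, v, v)
  "tiiivt" → prefix "tiiivt" already present; 0 new (none)
  "tiiivivv" → prefix "tiiiv" already present; 3 new (i, v, v)
  "viivtti" → prefix "v" already present; 6 new (i, i, v, t, t, i)
  "ititvtti" → prefix "i" already present; 7 new (t, i, t, v, t, t, i)
  "tiiivttiv" → prefix "tiiivt" already present; 3 new (t, i, v)
  "vtvvvtt" → prefix "vt" already present; 5 new (v, v, v, t, t)
  "ivtttit" → prefix "i" already present; 6 new (v, t, t, t, i, t)
Total nodes = 8 + 5 + 7 + 0 + 3 + 8 + 5 + 0 + 3 + 6 + 7 + 3 + 5 + 6 = 66

66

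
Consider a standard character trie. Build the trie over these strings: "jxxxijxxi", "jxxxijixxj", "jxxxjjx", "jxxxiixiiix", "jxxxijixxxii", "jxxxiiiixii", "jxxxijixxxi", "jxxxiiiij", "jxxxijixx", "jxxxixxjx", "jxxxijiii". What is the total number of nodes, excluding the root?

37

Trace insertions, counting only characters that open a new branch:
  "jxxxijxxi" → 9 new (j, x, x, x, i, j, x, x, i)
  "jxxxijixxj" → prefix "jxxxij" already present; 4 new (i, x, x, j)
  "jxxxjjx" → prefix "jxxx" already present; 3 new (j, j, x)
  "jxxxiixiiix" → prefix "jxxxi" already present; 6 new (i, x, i, i, i, x)
  "jxxxijixxxii" → prefix "jxxxijixx" already present; 3 new (x, i, i)
  "jxxxiiiixii" → prefix "jxxxii" already present; 5 new (i, i, x, i, i)
  "jxxxijixxxi" → prefix "jxxxijixxxi" already present; 0 new (none)
  "jxxxiiiij" → prefix "jxxxiiii" already present; 1 new (j)
  "jxxxijixx" → prefix "jxxxijixx" already present; 0 new (none)
  "jxxxixxjx" → prefix "jxxxi" already present; 4 new (x, x, j, x)
  "jxxxijiii" → prefix "jxxxiji" already present; 2 new (i, i)
Total nodes = 9 + 4 + 3 + 6 + 3 + 5 + 0 + 1 + 0 + 4 + 2 = 37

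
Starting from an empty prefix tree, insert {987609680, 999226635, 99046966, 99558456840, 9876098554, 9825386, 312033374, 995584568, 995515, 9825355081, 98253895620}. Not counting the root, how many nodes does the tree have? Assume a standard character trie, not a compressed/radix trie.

Count nodes per top-level branch (shared prefixes stored once):
  '3'-branch (312033374): 9 nodes
  '9'-branch (9825355081, 9825386, 98253895620, 987609680, 9876098554, 99046966, 995515, 995584568, 99558456840, 999226635): 53 nodes
Sum: 62

62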